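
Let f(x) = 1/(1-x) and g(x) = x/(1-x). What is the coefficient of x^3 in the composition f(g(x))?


First simplify the composition: f(g(x)) = 1/(1 - x/(1-x)) = (1-x)/((1-x) - x) = (1-x)/(1-2x).
Now extract the coefficient. Write (1-x)/(1-2x) = 1/(1-2x) - x/(1-2x).
The coefficient of x^n in 1/(1-2x) is 2^n, and in x/(1-2x) is 2^(n-1) (for n >= 1).
So the coefficient of x^3 is 2^3 - 2^2 = 8 - 4 = 4.

4


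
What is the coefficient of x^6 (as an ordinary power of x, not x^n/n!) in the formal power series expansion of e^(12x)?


The exponential series is e^y = sum_{k>=0} y^k / k!. Substituting y = 12x gives
e^(12x) = sum_{k>=0} 12^k x^k / k!.
So the coefficient of x^n is a^n/n! with a = 12, n = 6:
12^6 / 6! = 2985984/720 = 20736/5

20736/5


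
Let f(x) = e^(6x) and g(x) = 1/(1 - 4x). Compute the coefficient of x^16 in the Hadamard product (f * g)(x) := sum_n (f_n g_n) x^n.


Expanding: f_k = 6^k/k! (from e^(6x)) and g_k = 4^k (from 1/(1 - 4x)). So the Hadamard coefficient (f * g)_k = 6^k 4^k / k! = (24)^k / k!.
For k = 16: 24^16/16! = 12116574790945106558976/20922789888000 = 507227047723008/875875.

507227047723008/875875


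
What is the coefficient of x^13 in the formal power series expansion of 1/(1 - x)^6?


The expansion 1/(1 - x)^r = sum_{k>=0} C(k + r - 1, r - 1) x^k follows from the multiset / negative-binomial theorem (or from repeated differentiation of the geometric series).
For r = 6 and k = 13:
C(18, 5) = 6402373705728000 / (120 * 6227020800) = 8568.

8568


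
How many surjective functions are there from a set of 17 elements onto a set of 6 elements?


By inclusion-exclusion on which target elements are missed, the number of surjections from an n-set onto a k-set is
surj(n, k) = sum_{j=0}^{k} (-1)^j C(k, j) (k - j)^n.
Equivalently surj(n, k) = k! * S(n, k), where S(n, k) is the Stirling number of the second kind.
For n = 17, k = 6:
S(17, 6) = 17505749898, so
surj = 6! * 17505749898 = 720 * 17505749898 = 12604139926560.

12604139926560


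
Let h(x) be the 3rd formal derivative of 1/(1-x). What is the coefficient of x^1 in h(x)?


Differentiating 3 times: d^3/dx^3 [1/(1-x)] = 3!/(1-x)^4.
The expansion 1/(1-x)^4 = sum_{k>=0} C(k+3, 3) x^k, so the coefficient of x^n in 3!/(1-x)^4 is 3! * C(n+3, 3).
For n = 1: 6 * C(4, 3) = 6 * 4 = 24

24


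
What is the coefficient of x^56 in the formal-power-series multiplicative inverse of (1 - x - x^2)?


Let the inverse be f(x) = sum_{k>=0} a_k x^k. From f(x) * (1 - x - x^2) = 1 and matching coefficients:
 x^0: a_0 = 1.
 x^1: a_1 - a_0 = 0, so a_1 = 1.
 x^k (k >= 2): a_k - a_{k-1} - a_{k-2} = 0, i.e. a_k = a_{k-1} + a_{k-2}.
This is the Fibonacci-type recurrence shifted so that a_0 = a_1 = 1.
Iterating: a_0=1, a_1=1, a_2=2, a_3=3, a_4=5, a_5=8, a_6=13, a_7=21, a_8=34, a_9=55, ...
a_56 = 365435296162.

365435296162


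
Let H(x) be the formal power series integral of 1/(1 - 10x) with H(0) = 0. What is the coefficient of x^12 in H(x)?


1/(1 - 10x) = sum_{k>=0} 10^k x^k. Integrating termwise with H(0) = 0:
H(x) = sum_{k>=0} 10^k x^(k+1) / (k+1) = sum_{m>=1} 10^(m-1) x^m / m.
For m = 12: 10^11/12 = 100000000000/12 = 25000000000/3.

25000000000/3


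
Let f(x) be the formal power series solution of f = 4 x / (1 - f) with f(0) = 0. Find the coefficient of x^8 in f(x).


Apply Lagrange inversion: f = 4 x * phi(f) with phi(t) = 1/(1 - t), so
[x^n] f = 4^n * (1/n) [t^(n-1)] phi(t)^n = 4^n * (1/n) [t^(n-1)] (1 - t)^(-n) = 4^n * (1/n) C(2n - 2, n - 1) = 4^n * C_{n-1}.
For n = 8: C_7 = C(14, 7) / 8 = 3432/8 = 429.
With the 4^8 = 65536 factor, the coefficient is 65536 * 429 = 28114944.

28114944


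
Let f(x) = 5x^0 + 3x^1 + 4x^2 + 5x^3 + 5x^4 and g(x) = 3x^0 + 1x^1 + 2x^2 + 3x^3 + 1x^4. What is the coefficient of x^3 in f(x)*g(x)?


Cauchy product at x^3:
5*3 + 3*2 + 4*1 + 5*3
= 40

40


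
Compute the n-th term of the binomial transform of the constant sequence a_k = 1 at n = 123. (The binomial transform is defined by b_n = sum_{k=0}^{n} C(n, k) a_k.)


With a_k = 1 for all k, b_n = sum_{k=0}^{n} C(n, k) = 2^n by the binomial theorem.
For n = 123: 2^123 = 10633823966279326983230456482242756608.

10633823966279326983230456482242756608


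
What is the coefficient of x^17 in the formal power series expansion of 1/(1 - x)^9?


The negative binomial / multiset identity is
1/(1 - x)^r = sum_{k>=0} C(k + r - 1, r - 1) x^k.
Here r = 9 and k = 17, so the coefficient is
C(17 + 8, 8) = C(25, 8)
= 1081575

1081575


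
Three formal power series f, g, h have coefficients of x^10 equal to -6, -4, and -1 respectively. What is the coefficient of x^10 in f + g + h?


Series addition is componentwise:
-6 + -4 + -1
= -11

-11


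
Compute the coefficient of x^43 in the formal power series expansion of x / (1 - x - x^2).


Let f(x) = sum_{k>=0} a_k x^k. Multiplying f(x) * (1 - x - x^2) = x and matching coefficients gives a_0 = 0, a_1 = 1, and a_k = a_{k-1} + a_{k-2} for k >= 2. These are the Fibonacci numbers F_k.
Iterating from F_0 = 0, F_1 = 1:
F_0=0, F_1=1, F_2=1, F_3=2, F_4=3, F_5=5, F_6=8, F_7=13, F_8=21, F_9=34, ...
F_43 = 433494437.

433494437


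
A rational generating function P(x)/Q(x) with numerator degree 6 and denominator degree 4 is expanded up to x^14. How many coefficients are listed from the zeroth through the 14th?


Expanding up to x^14 gives the coefficients for x^0, x^1, ..., x^14.
That is 14 + 1 = 15 coefficients in total.

15


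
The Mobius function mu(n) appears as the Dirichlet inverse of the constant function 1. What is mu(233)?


233 = 233 (all distinct primes).
mu(233) = (-1)^1 = -1

-1


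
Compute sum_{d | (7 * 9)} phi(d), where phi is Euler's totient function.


First, 7 * 9 = 63. One classical identity is sum_{d | n} phi(d) = n (each k in [1, n] has a unique gcd with n, and among the k's with gcd(k, n) = n/d there are phi(d) of them). So the sum equals 63. We also verify directly:
Divisors of 63: 1, 3, 7, 9, 21, 63.
phi values: 1, 2, 6, 6, 12, 36.
Sum = 63.

63


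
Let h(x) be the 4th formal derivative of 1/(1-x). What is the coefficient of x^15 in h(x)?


Differentiating 4 times: d^4/dx^4 [1/(1-x)] = 4!/(1-x)^5.
The expansion 1/(1-x)^5 = sum_{k>=0} C(k+4, 4) x^k, so the coefficient of x^n in 4!/(1-x)^5 is 4! * C(n+4, 4).
For n = 15: 24 * C(19, 4) = 24 * 3876 = 93024

93024


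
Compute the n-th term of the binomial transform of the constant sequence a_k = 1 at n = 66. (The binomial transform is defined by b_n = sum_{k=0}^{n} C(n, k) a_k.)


With a_k = 1 for all k, b_n = sum_{k=0}^{n} C(n, k) = 2^n by the binomial theorem.
For n = 66: 2^66 = 73786976294838206464.

73786976294838206464


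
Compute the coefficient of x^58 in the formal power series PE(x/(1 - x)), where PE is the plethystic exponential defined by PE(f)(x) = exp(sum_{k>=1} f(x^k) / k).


For f(x) = x/(1 - x) we have
sum_{k>=1} f(x^k) / k = sum_{k>=1} (1/k) * x^k / (1 - x^k) = sum_{k, m >= 1} x^(k m) / k,
which after exponentiating simplifies to
PE(x/(1 - x)) = prod_{k>=1} 1 / (1 - x^k).
This is the generating function for the partition function p(n), so the coefficient of x^58 is p(58).
Computing p(58) by dynamic programming over parts 1, 2, ..., 58: p(58) = 715220.

715220


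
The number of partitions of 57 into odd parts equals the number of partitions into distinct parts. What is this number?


Computing partitions of 57 into odd parts (1, 3, 5, ...):
Using the generating function prod_{k>=0} 1/(1-x^(2k+1)),
the count is 7917

7917


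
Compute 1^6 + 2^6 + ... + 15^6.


This power sum has a closed form given by Faulhaber's formula
sum_{k=1}^{m} k^p = (1 / (p + 1)) * sum_{j=0}^{p} C(p + 1, j) B_j m^(p + 1 - j),
but for small m direct computation is fastest:
1 + 64 + 729 + 4096 + 15625 + 46656 + 117649 + 262144 + 531441 + 1000000 + 1771561 + 2985984 + 4826809 + 7529536 + 11390625 = 30482920.

30482920


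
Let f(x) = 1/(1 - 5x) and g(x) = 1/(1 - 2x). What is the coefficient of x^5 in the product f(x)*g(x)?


The coefficient of x^n in f*g is the Cauchy product: sum_{k=0}^{n} a^k * b^(n-k).
With a=5, b=2, n=5:
sum_{k=0}^{5} 5^k * 2^(5-k)
= 5187

5187


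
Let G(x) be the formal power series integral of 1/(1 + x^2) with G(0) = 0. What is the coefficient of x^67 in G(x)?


1/(1 + x^2) = sum_{j>=0} (-1)^j x^(2j). Integrating termwise with G(0) = 0:
G(x) = sum_{j>=0} (-1)^j x^(2j+1) / (2j+1) = arctan(x).
Only odd powers are nonzero. For x^67 write 67 = 2*33 + 1, giving
(-1)^33 / 67 = -1/67 = -1/67.

-1/67


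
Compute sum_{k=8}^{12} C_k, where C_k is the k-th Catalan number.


C_8 through C_12: 1430, 4862, 16796, 58786, 208012
Sum = 1430 + 4862 + 16796 + 58786 + 208012
= 289886

289886


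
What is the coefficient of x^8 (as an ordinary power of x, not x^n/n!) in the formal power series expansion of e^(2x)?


The exponential series is e^y = sum_{k>=0} y^k / k!. Substituting y = 2x gives
e^(2x) = sum_{k>=0} 2^k x^k / k!.
So the coefficient of x^n is a^n/n! with a = 2, n = 8:
2^8 / 8! = 256/40320 = 2/315

2/315


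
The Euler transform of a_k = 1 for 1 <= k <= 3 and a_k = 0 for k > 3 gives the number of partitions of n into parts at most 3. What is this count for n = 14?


Partitions of 14 into parts at most 3:
Using generating function (1-x)^(-1)(1-x^2)^(-1)(1-x^3)^(-1),
the coefficient of x^14 = 24

24


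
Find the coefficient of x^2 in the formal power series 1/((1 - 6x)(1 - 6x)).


By partial fractions or Cauchy convolution:
The coefficient equals sum_{k=0}^{2} 6^k * 6^(2-k).
= 108

108


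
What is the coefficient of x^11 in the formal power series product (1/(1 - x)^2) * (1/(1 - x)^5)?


Combine the factors: (1/(1 - x)^2) * (1/(1 - x)^5) = 1/(1 - x)^7.
Then use 1/(1 - x)^r = sum_{k>=0} C(k + r - 1, r - 1) x^k with r = 7 and k = 11:
C(17, 6) = 12376.

12376


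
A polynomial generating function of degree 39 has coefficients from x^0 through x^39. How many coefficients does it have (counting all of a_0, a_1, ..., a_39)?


A polynomial of degree 39 takes the form a_0 + a_1 x + ... + a_39 x^39.
The number of coefficients is 39 + 1 = 40.

40


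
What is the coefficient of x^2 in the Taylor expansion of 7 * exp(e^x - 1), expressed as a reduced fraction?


exp(e^x - 1) = sum_{k>=0} Bell_k x^k / k!, where Bell_k is the k-th Bell number.
So the coefficient of x^2 is 7 * Bell_2 / 2!.
Computing: Bell_2 = 2 and 2! = 2, giving
7 * 2/2 = 7.

7


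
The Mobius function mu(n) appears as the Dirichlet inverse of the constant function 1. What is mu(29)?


29 = 29 (all distinct primes).
mu(29) = (-1)^1 = -1

-1


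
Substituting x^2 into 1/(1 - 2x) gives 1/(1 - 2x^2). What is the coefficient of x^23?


Since 1/(1 - 2x^2) only has even powers of x,
the coefficient of x^23 (odd) is 0.

0


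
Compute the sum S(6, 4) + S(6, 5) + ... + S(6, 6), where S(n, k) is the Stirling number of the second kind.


By definition, S(n, k) counts partitions of an n-set into exactly k nonempty blocks.
Computing row n = 6 for k = 4..6:
S(6, k): 65, 15, 1
Sum = 81.

81


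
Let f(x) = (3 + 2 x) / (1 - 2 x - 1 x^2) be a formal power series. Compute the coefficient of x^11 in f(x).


Write f(x) = sum_{k>=0} a_k x^k. Multiplying both sides by 1 - 2 x - 1 x^2 gives
(1 - 2 x - 1 x^2) sum_{k>=0} a_k x^k = 3 + 2 x.
Matching coefficients:
 x^0: a_0 = 3
 x^1: a_1 - 2 a_0 = 2  =>  a_1 = 2*3 + 2 = 8
 x^k (k >= 2): a_k = 2 a_{k-1} + 1 a_{k-2}.
Iterating: a_2 = 19, a_3 = 46, a_4 = 111, a_5 = 268, a_6 = 647, a_7 = 1562, a_8 = 3771, a_9 = 9104, a_10 = 21979, a_11 = 53062.
So the coefficient of x^11 is 53062.

53062


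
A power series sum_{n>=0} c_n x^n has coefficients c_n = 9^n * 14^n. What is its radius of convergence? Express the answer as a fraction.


By the root test (Cauchy-Hadamard), the radius is R = 1 / limsup_n |c_n|^(1/n).
Here |c_n|^(1/n) = (9^n * 14^n)^(1/n) = 9 * 14 = 126 for all n.
So R = 1/126 = 1/126.

1/126


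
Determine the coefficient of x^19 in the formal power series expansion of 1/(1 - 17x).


The geometric series identity gives 1/(1 - c x) = sum_{k>=0} c^k x^k, so the coefficient of x^k is c^k.
Here c = 17 and k = 19.
Computing: 17^19 = 239072435685151324847153

239072435685151324847153


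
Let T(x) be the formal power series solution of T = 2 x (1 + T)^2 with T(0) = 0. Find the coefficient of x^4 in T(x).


Apply the Lagrange inversion formula: if T = 2 x * phi(T) with phi(t) = (1 + t)^2, then [x^n] T = 2^n * (1/n) [t^(n-1)] phi(t)^n = 2^n * (1/n) [t^(n-1)] (1 + t)^(2n) = 2^n * (1/n) C(2n, n-1).
Using the identity C(2n, n-1) = C(2n, n) * n / (n+1), the unscaled factor equals C(2n, n) / (n+1) = C_n, the n-th Catalan number.
For n = 4: C_4 = C(8, 4) / 5 = 70/5 = 14.
With the 2^4 = 16 factor, the coefficient is 16 * 14 = 224.

224


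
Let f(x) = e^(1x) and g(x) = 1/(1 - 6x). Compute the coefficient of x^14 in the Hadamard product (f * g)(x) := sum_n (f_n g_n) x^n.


Expanding: f_k = 1^k/k! (from e^(1x)) and g_k = 6^k (from 1/(1 - 6x)). So the Hadamard coefficient (f * g)_k = 1^k 6^k / k! = (6)^k / k!.
For k = 14: 6^14/14! = 78364164096/87178291200 = 157464/175175.

157464/175175


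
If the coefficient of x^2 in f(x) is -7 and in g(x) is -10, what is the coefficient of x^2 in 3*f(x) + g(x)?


Scalar multiplication scales coefficients: 3 * -7 = -21.
Then add the g coefficient: -21 + -10
= -31

-31


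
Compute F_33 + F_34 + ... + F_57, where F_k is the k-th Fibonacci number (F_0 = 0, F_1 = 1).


Use the identity sum_{k=0}^{N} F_k = F_{N+2} - 1 (which follows from F_{k+2} - F_{k+1} = F_k). Then
sum_{k=33}^{57} F_k = (F_{59} - 1) - (F_{34} - 1) = F_{59} - F_{34}.
Computing: F_{59} = 956722026041, F_{34} = 5702887, so
Sum = 956722026041 - 5702887 = 956716323154.

956716323154


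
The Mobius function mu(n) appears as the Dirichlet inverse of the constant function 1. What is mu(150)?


150 has a squared prime factor, so mu(150) = 0.
Factorization reveals a repeated prime.

0


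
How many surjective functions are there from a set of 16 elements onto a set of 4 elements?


By inclusion-exclusion on which target elements are missed, the number of surjections from an n-set onto a k-set is
surj(n, k) = sum_{j=0}^{k} (-1)^j C(k, j) (k - j)^n.
Equivalently surj(n, k) = k! * S(n, k), where S(n, k) is the Stirling number of the second kind.
For n = 16, k = 4:
S(16, 4) = 171798901, so
surj = 4! * 171798901 = 24 * 171798901 = 4123173624.

4123173624


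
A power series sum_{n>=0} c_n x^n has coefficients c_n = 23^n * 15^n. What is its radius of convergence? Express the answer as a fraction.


By the root test (Cauchy-Hadamard), the radius is R = 1 / limsup_n |c_n|^(1/n).
Here |c_n|^(1/n) = (23^n * 15^n)^(1/n) = 23 * 15 = 345 for all n.
So R = 1/345 = 1/345.

1/345


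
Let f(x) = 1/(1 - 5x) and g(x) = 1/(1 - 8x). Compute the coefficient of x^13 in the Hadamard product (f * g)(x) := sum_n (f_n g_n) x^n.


f has coefficients f_k = 5^k and g has coefficients g_k = 8^k, so the Hadamard product has coefficient (f*g)_k = 5^k * 8^k = 40^k.
For k = 13: 40^13 = 671088640000000000000.

671088640000000000000


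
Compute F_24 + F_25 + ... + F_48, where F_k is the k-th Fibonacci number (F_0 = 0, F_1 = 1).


Use the identity sum_{k=0}^{N} F_k = F_{N+2} - 1 (which follows from F_{k+2} - F_{k+1} = F_k). Then
sum_{k=24}^{48} F_k = (F_{50} - 1) - (F_{25} - 1) = F_{50} - F_{25}.
Computing: F_{50} = 12586269025, F_{25} = 75025, so
Sum = 12586269025 - 75025 = 12586194000.

12586194000


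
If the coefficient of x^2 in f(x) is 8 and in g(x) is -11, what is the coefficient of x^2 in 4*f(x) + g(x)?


Scalar multiplication scales coefficients: 4 * 8 = 32.
Then add the g coefficient: 32 + -11
= 21

21


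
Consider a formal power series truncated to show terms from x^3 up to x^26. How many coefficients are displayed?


From x^3 to x^26 inclusive, the count is 26 - 3 + 1 = 24.

24


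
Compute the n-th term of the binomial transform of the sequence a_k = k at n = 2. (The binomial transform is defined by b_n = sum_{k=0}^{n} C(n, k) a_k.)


With a_k = k, b_n = sum_{k=0}^{n} C(n, k) k. Using k * C(n, k) = n * C(n-1, k-1) gives b_n = n * sum_{k>=1} C(n-1, k-1) = n * 2^(n-1).
For n = 2: 2 * 2^1 = 2 * 2 = 4.

4


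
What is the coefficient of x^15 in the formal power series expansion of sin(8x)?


The Maclaurin series is sin(t) = sum_{k>=0} (-1)^k t^(2k+1) / (2k+1)!, so substituting t = 8x, only odd powers of x are nonzero, with coefficient of x^(2k+1) equal to (-1)^k 8^(2k+1) / (2k+1)!.
Write 15 = 2*7 + 1, giving the coefficient (-1)^7 * 8^15 / 15! = -35184372088832/1307674368000 = -17179869184/638512875.

-17179869184/638512875


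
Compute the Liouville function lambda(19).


The Liouville function is lambda(k) = (-1)^Omega(k), where Omega(k) counts the prime factors of k with multiplicity.
Factoring: 19 = 19, so Omega(19) = 1.
lambda(19) = (-1)^1 = -1.

-1


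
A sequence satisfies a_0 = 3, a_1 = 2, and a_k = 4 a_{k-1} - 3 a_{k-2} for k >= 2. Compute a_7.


The characteristic equation is t^2 - 4 t + 3 = 0, with roots r_1 = 3 and r_2 = 1 (so c_1 = r_1 + r_2, c_2 = -r_1 r_2 as required).
One can use the closed form a_n = A r_1^n + B r_2^n, but direct iteration is more reliable:
a_0 = 3, a_1 = 2, a_2 = -1, a_3 = -10, a_4 = -37, a_5 = -118, a_6 = -361, a_7 = -1090.
So a_7 = -1090.

-1090


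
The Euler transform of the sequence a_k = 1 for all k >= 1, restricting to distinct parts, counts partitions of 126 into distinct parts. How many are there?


Partitions of 126 into distinct parts can be computed via generating function.
Product (1+x)(1+x^2)(1+x^3)...
The coefficient of x^126 = 3457027

3457027


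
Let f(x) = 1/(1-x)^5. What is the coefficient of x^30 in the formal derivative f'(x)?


Differentiate: d/dx [ 1/(1-x)^r ] = r / (1-x)^(r+1).
Here r = 5, so f'(x) = 5 / (1-x)^6.
The expansion of 1/(1-x)^(r+1) has coefficient of x^n equal to C(n+r, r).
So the coefficient of x^30 in f'(x) is
5 * C(35, 5) = 5 * 324632 = 1623160

1623160


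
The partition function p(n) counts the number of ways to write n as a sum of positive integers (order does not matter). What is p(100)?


Using the generating function prod_{k>=1} 1/(1-x^k), we compute p(100).
By dynamic programming over parts 1 through 100:
p(100) = 190569292

190569292


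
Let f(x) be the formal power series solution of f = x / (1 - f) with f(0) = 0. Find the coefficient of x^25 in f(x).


Apply Lagrange inversion: f = x * phi(f) with phi(t) = 1/(1 - t), so
[x^n] f = (1/n) [t^(n-1)] phi(t)^n = (1/n) [t^(n-1)] (1 - t)^(-n) = (1/n) C(2n - 2, n - 1) = C_{n-1}.
For n = 25: C_24 = C(48, 24) / 25 = 32247603683100/25 = 1289904147324 = 1289904147324.

1289904147324


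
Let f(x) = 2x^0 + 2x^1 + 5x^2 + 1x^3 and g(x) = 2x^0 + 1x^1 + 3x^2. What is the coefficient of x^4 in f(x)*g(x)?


Cauchy product at x^4:
5*3 + 1*1
= 16

16


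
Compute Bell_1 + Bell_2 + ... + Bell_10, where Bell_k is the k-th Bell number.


Recall Bell_k counts set partitions of a k-set (with Bell_0 = 1 by convention).
Bell_1 through Bell_10: 1, 2, 5, 15, 52, 203, 877, 4140, 21147, 115975
Sum = 1 + 2 + 5 + 15 + 52 + 203 + 877 + 4140 + 21147 + 115975 = 142417.

142417


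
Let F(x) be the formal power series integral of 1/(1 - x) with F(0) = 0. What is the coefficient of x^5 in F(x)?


1/(1 - x) = sum_{k>=0} x^k. Integrating termwise and using F(0) = 0 gives
F(x) = sum_{k>=0} x^(k+1) / (k+1) = sum_{m>=1} x^m / m = -ln(1 - x).
So the coefficient of x^5 is 1/5 = 1/5.

1/5


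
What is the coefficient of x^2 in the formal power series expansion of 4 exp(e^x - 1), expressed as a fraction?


exp(e^x - 1) is the exponential generating function for the Bell numbers Bell_k: exp(e^x - 1) = sum_{k>=0} Bell_k x^k / k!.
So the coefficient of x^2 in 4 exp(e^x - 1) is 4 Bell_2 / 2!.
Computing: Bell_2 = 2 and 2! = 2, giving
4 * 2/2 = 4.

4


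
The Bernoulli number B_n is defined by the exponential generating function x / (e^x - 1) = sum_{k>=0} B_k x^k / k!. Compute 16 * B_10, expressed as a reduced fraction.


Bernoulli numbers can also be computed recursively via B_0 = 1 and sum_{j=0}^{m} C(m+1, j) B_j = 0 for m >= 1. Odd-index Bernoulli numbers vanish for k >= 3.
Computing B_10 = 5/66, so 16 * B_10 = 16 * 5/66 = 40/33.

40/33


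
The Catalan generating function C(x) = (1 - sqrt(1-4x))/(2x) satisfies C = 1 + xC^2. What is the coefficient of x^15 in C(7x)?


Substituting x -> 7x scales the n-th coefficient by 7^n, so [x^15] C(7x) = 7^15 * C_15.
C_15 = C(2*15, 15)/(16) = 155117520/16 = 9694845.
So 7^15 * 9694845 = 4747561509943 * 9694845 = 46026872966863343835.

46026872966863343835


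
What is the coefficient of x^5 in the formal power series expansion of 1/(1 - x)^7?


The expansion 1/(1 - x)^r = sum_{k>=0} C(k + r - 1, r - 1) x^k follows from the multiset / negative-binomial theorem (or from repeated differentiation of the geometric series).
For r = 7 and k = 5:
C(11, 6) = 39916800 / (720 * 120) = 462.

462


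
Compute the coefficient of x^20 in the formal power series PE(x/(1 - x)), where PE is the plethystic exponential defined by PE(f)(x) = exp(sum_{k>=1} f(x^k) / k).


For f(x) = x/(1 - x) we have
sum_{k>=1} f(x^k) / k = sum_{k>=1} (1/k) * x^k / (1 - x^k) = sum_{k, m >= 1} x^(k m) / k,
which after exponentiating simplifies to
PE(x/(1 - x)) = prod_{k>=1} 1 / (1 - x^k).
This is the generating function for the partition function p(n), so the coefficient of x^20 is p(20).
Computing p(20) by dynamic programming over parts 1, 2, ..., 20: p(20) = 627.

627


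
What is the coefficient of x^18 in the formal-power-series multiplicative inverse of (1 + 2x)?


The inverse is 1/(1 + 2x). Apply the geometric identity 1/(1 - y) = sum_{k>=0} y^k with y = -2x:
1/(1 + 2x) = sum_{k>=0} (-2)^k x^k.
So the coefficient of x^18 is (-2)^18 = 262144.

262144


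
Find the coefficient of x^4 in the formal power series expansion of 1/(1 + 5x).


Write 1/(1 + c x) = 1/(1 - (-c) x) and apply the geometric-series identity
1/(1 - y) = sum_{k>=0} y^k to get 1/(1 + c x) = sum_{k>=0} (-c)^k x^k.
So the coefficient of x^k is (-c)^k = (-1)^k * c^k.
Here c = 5 and k = 4:
(-5)^4 = 1 * 625 = 625

625


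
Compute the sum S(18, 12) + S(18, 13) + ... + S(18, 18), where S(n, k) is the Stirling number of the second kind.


By definition, S(n, k) counts partitions of an n-set into exactly k nonempty blocks.
Computing row n = 18 for k = 12..18:
S(18, k): 1256328866, 125854638, 8408778, 367200, 9996, 153, 1
Sum = 1390969632.

1390969632


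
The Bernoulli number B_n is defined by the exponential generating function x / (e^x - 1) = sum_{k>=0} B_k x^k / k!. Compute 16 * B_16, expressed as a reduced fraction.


Bernoulli numbers can also be computed recursively via B_0 = 1 and sum_{j=0}^{m} C(m+1, j) B_j = 0 for m >= 1. Odd-index Bernoulli numbers vanish for k >= 3.
Computing B_16 = -3617/510, so 16 * B_16 = 16 * -3617/510 = -28936/255.

-28936/255


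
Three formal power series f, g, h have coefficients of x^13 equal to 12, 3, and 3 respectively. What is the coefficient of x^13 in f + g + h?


Series addition is componentwise:
12 + 3 + 3
= 18

18


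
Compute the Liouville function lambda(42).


The Liouville function is lambda(k) = (-1)^Omega(k), where Omega(k) counts the prime factors of k with multiplicity.
Factoring: 42 = 2 * 3 * 7, so Omega(42) = 3.
lambda(42) = (-1)^3 = -1.

-1


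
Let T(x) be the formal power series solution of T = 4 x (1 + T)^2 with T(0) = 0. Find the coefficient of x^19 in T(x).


Apply the Lagrange inversion formula: if T = 4 x * phi(T) with phi(t) = (1 + t)^2, then [x^n] T = 4^n * (1/n) [t^(n-1)] phi(t)^n = 4^n * (1/n) [t^(n-1)] (1 + t)^(2n) = 4^n * (1/n) C(2n, n-1).
Using the identity C(2n, n-1) = C(2n, n) * n / (n+1), the unscaled factor equals C(2n, n) / (n+1) = C_n, the n-th Catalan number.
For n = 19: C_19 = C(38, 19) / 20 = 35345263800/20 = 1767263190.
With the 4^19 = 274877906944 factor, the coefficient is 274877906944 * 1767263190 = 485781606686376591360.

485781606686376591360


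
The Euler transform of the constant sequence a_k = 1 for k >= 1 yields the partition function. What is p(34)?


The Euler transform converts the sequence a_k = 1 into the number of integer partitions.
Using the recurrence or dynamic programming:
p(34) = 12310

12310


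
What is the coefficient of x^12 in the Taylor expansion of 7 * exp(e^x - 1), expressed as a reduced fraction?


exp(e^x - 1) = sum_{k>=0} Bell_k x^k / k!, where Bell_k is the k-th Bell number.
So the coefficient of x^12 is 7 * Bell_12 / 12!.
Computing: Bell_12 = 4213597 and 12! = 479001600, giving
7 * 4213597/479001600 = 4213597/68428800.

4213597/68428800


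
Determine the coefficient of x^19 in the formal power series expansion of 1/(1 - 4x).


The geometric series identity gives 1/(1 - c x) = sum_{k>=0} c^k x^k, so the coefficient of x^k is c^k.
Here c = 4 and k = 19.
Computing: 4^19 = 274877906944

274877906944


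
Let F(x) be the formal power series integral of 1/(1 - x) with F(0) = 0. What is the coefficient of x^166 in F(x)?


1/(1 - x) = sum_{k>=0} x^k. Integrating termwise and using F(0) = 0 gives
F(x) = sum_{k>=0} x^(k+1) / (k+1) = sum_{m>=1} x^m / m = -ln(1 - x).
So the coefficient of x^166 is 1/166 = 1/166.

1/166


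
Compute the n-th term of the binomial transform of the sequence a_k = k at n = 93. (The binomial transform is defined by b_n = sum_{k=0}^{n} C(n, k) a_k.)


With a_k = k, b_n = sum_{k=0}^{n} C(n, k) k. Using k * C(n, k) = n * C(n-1, k-1) gives b_n = n * sum_{k>=1} C(n-1, k-1) = n * 2^(n-1).
For n = 93: 93 * 2^92 = 93 * 4951760157141521099596496896 = 460513694614161462262474211328.

460513694614161462262474211328


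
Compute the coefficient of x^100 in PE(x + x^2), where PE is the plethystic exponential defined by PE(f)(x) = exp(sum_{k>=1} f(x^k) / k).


With f(x) = x + x^2, the exponent is sum_{k>=1} (x^k + x^(2k)) / k = -ln(1 - x) - ln(1 - x^2). Exponentiating:
PE(x + x^2) = 1 / ((1 - x)(1 - x^2)).
This is the generating function for partitions of n into parts of size 1 or 2. The number of 2's can be any j in 0..50, and the rest are 1's, so
[x^100] = floor(100/2) + 1 = 51.

51


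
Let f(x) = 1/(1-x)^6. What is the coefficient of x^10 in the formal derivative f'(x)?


Differentiate: d/dx [ 1/(1-x)^r ] = r / (1-x)^(r+1).
Here r = 6, so f'(x) = 6 / (1-x)^7.
The expansion of 1/(1-x)^(r+1) has coefficient of x^n equal to C(n+r, r).
So the coefficient of x^10 in f'(x) is
6 * C(16, 6) = 6 * 8008 = 48048

48048


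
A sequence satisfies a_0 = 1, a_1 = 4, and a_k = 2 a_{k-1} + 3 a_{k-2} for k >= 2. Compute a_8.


The characteristic equation is t^2 - 2 t - 3 = 0, with roots r_1 = 3 and r_2 = -1 (so c_1 = r_1 + r_2, c_2 = -r_1 r_2 as required).
One can use the closed form a_n = A r_1^n + B r_2^n, but direct iteration is more reliable:
a_0 = 1, a_1 = 4, a_2 = 11, a_3 = 34, a_4 = 101, a_5 = 304, a_6 = 911, a_7 = 2734, a_8 = 8201.
So a_8 = 8201.

8201


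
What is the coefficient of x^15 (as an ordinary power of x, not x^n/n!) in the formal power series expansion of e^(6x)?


The exponential series is e^y = sum_{k>=0} y^k / k!. Substituting y = 6x gives
e^(6x) = sum_{k>=0} 6^k x^k / k!.
So the coefficient of x^n is a^n/n! with a = 6, n = 15:
6^15 / 15! = 470184984576/1307674368000 = 314928/875875

314928/875875


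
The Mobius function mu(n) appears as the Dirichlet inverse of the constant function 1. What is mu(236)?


236 has a squared prime factor, so mu(236) = 0.
Factorization reveals a repeated prime.

0


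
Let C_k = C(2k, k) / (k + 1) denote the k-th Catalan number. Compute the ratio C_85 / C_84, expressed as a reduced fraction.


Using C_k = (2k)! / (k! (k+1)!), the ratio C_{k+1}/C_k simplifies to
C_{k+1}/C_k = [(2k+2)! / ((k+1)! (k+2)!)] * [k! (k+1)! / (2k)!]
 = (2k+2)(2k+1) / ((k+1)(k+2)) = 2(2k+1) / (k+2).
For k = 84: 2(2*84 + 1) / (84 + 2) = 338/86 = 169/43.

169/43


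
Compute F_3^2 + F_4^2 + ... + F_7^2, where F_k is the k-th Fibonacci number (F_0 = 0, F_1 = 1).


There is a standard identity sum_{k=0}^{N} F_k^2 = F_N * F_{N+1} (proved inductively from the telescoping relation F_k^2 = F_k F_{k+1} - F_{k-1} F_k). Then
sum_{k=3}^{7} F_k^2 = F_7 F_8 - F_2 F_3.
Computing: F_7 = 13, F_8 = 21, F_2 = 1, F_3 = 2.
Sum = 13 * 21 - 1 * 2 = 271.

271


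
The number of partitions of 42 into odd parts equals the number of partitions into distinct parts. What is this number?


Computing partitions of 42 into odd parts (1, 3, 5, ...):
Using the generating function prod_{k>=0} 1/(1-x^(2k+1)),
the count is 1426

1426


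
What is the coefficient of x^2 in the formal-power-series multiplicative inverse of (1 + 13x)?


The inverse is 1/(1 + 13x). Apply the geometric identity 1/(1 - y) = sum_{k>=0} y^k with y = -13x:
1/(1 + 13x) = sum_{k>=0} (-13)^k x^k.
So the coefficient of x^2 is (-13)^2 = 169.

169


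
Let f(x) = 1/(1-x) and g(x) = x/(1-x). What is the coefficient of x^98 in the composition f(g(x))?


First simplify the composition: f(g(x)) = 1/(1 - x/(1-x)) = (1-x)/((1-x) - x) = (1-x)/(1-2x).
Now extract the coefficient. Write (1-x)/(1-2x) = 1/(1-2x) - x/(1-2x).
The coefficient of x^n in 1/(1-2x) is 2^n, and in x/(1-2x) is 2^(n-1) (for n >= 1).
So the coefficient of x^98 is 2^98 - 2^97 = 316912650057057350374175801344 - 158456325028528675187087900672 = 158456325028528675187087900672.

158456325028528675187087900672


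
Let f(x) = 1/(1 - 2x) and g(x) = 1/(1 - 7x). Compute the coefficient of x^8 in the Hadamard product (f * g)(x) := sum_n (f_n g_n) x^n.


f has coefficients f_k = 2^k and g has coefficients g_k = 7^k, so the Hadamard product has coefficient (f*g)_k = 2^k * 7^k = 14^k.
For k = 8: 14^8 = 1475789056.

1475789056


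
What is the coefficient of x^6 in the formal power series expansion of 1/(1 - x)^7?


The expansion 1/(1 - x)^r = sum_{k>=0} C(k + r - 1, r - 1) x^k follows from the multiset / negative-binomial theorem (or from repeated differentiation of the geometric series).
For r = 7 and k = 6:
C(12, 6) = 479001600 / (720 * 720) = 924.

924


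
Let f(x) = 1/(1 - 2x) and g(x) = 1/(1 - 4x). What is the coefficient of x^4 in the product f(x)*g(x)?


The coefficient of x^n in f*g is the Cauchy product: sum_{k=0}^{n} a^k * b^(n-k).
With a=2, b=4, n=4:
sum_{k=0}^{4} 2^k * 4^(4-k)
= 496

496


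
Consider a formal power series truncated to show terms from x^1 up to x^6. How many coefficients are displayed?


From x^1 to x^6 inclusive, the count is 6 - 1 + 1 = 6.

6


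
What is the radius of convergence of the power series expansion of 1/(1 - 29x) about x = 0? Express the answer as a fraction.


Expanding 1/(1 - 29x) = sum_{k>=0} 29^k x^k, the series converges when |29x| < 1, i.e., |x| < 1/29.
So the radius of convergence is 1/29 = 1/29.

1/29


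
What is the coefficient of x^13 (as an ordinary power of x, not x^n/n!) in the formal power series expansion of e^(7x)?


The exponential series is e^y = sum_{k>=0} y^k / k!. Substituting y = 7x gives
e^(7x) = sum_{k>=0} 7^k x^k / k!.
So the coefficient of x^n is a^n/n! with a = 7, n = 13:
7^13 / 13! = 96889010407/6227020800 = 13841287201/889574400

13841287201/889574400


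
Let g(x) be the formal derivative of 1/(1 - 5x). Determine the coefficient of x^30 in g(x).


Differentiate termwise: d/dx sum_{k>=0} 5^k x^k = sum_{k>=1} k 5^k x^(k-1) = sum_{j>=0} (j+1) 5^(j+1) x^j.
Equivalently, d/dx [1/(1 - 5x)] = 5/(1 - 5x)^2.
For j = 30: 31 * 5^31 = 31 * 4656612873077392578125 = 144354999065399169921875.

144354999065399169921875


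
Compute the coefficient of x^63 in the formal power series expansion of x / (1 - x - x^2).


Let f(x) = sum_{k>=0} a_k x^k. Multiplying f(x) * (1 - x - x^2) = x and matching coefficients gives a_0 = 0, a_1 = 1, and a_k = a_{k-1} + a_{k-2} for k >= 2. These are the Fibonacci numbers F_k.
Iterating from F_0 = 0, F_1 = 1:
F_0=0, F_1=1, F_2=1, F_3=2, F_4=3, F_5=5, F_6=8, F_7=13, F_8=21, F_9=34, ...
F_63 = 6557470319842.

6557470319842


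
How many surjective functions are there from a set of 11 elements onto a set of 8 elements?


By inclusion-exclusion on which target elements are missed, the number of surjections from an n-set onto a k-set is
surj(n, k) = sum_{j=0}^{k} (-1)^j C(k, j) (k - j)^n.
Equivalently surj(n, k) = k! * S(n, k), where S(n, k) is the Stirling number of the second kind.
For n = 11, k = 8:
S(11, 8) = 11880, so
surj = 8! * 11880 = 40320 * 11880 = 479001600.

479001600


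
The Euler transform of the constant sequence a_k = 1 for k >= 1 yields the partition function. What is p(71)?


The Euler transform converts the sequence a_k = 1 into the number of integer partitions.
Using the recurrence or dynamic programming:
p(71) = 4697205

4697205


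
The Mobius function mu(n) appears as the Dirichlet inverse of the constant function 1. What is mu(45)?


45 has a squared prime factor, so mu(45) = 0.
Factorization reveals a repeated prime.

0


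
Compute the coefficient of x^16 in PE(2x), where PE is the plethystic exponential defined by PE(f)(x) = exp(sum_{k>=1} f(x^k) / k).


With f(x) = 2x, the exponent is sum_{k>=1} 2 x^k / k = 2 * (-ln(1 - x)). Exponentiating:
PE(2x) = exp(-2 ln(1 - x)) = 1/(1 - x)^2.
By the negative binomial expansion, [x^n] 1/(1 - x)^2 = C(n + 1, 1).
For n = 16: C(17, 1) = 17.

17


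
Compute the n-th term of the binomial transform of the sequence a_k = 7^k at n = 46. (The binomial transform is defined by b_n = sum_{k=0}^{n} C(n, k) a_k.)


With a_k = 7^k, b_n = sum_{k=0}^{n} C(n, k) 7^k = (1 + 7)^n by the binomial theorem.
For n = 46: (1 + 7)^46 = 8^46 = 348449143727040986586495598010130648530944.

348449143727040986586495598010130648530944


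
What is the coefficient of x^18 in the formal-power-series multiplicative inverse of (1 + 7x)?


The inverse is 1/(1 + 7x). Apply the geometric identity 1/(1 - y) = sum_{k>=0} y^k with y = -7x:
1/(1 + 7x) = sum_{k>=0} (-7)^k x^k.
So the coefficient of x^18 is (-7)^18 = 1628413597910449.

1628413597910449


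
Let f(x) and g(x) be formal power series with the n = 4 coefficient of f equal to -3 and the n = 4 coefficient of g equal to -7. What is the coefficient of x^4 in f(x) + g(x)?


Addition of formal power series is termwise.
The coefficient of x^4 in f + g = -3 + -7
= -10

-10


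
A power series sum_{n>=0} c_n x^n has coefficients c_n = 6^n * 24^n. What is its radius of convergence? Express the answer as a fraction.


By the root test (Cauchy-Hadamard), the radius is R = 1 / limsup_n |c_n|^(1/n).
Here |c_n|^(1/n) = (6^n * 24^n)^(1/n) = 6 * 24 = 144 for all n.
So R = 1/144 = 1/144.

1/144


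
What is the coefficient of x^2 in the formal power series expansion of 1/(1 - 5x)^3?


The general identity 1/(1 - c x)^r = sum_{k>=0} c^k C(k + r - 1, r - 1) x^k follows by substituting y = c x into 1/(1 - y)^r = sum_{k>=0} C(k + r - 1, r - 1) y^k.
For c = 5, r = 3, k = 2:
5^2 * C(4, 2) = 25 * 6 = 150.

150


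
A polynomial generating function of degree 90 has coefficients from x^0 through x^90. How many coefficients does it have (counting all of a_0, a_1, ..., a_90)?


A polynomial of degree 90 takes the form a_0 + a_1 x + ... + a_90 x^90.
The number of coefficients is 90 + 1 = 91.

91


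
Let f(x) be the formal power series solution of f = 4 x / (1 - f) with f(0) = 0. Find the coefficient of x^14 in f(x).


Apply Lagrange inversion: f = 4 x * phi(f) with phi(t) = 1/(1 - t), so
[x^n] f = 4^n * (1/n) [t^(n-1)] phi(t)^n = 4^n * (1/n) [t^(n-1)] (1 - t)^(-n) = 4^n * (1/n) C(2n - 2, n - 1) = 4^n * C_{n-1}.
For n = 14: C_13 = C(26, 13) / 14 = 10400600/14 = 742900.
With the 4^14 = 268435456 factor, the coefficient is 268435456 * 742900 = 199420700262400.

199420700262400


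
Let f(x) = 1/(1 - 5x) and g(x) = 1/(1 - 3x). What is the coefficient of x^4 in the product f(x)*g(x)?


The coefficient of x^n in f*g is the Cauchy product: sum_{k=0}^{n} a^k * b^(n-k).
With a=5, b=3, n=4:
sum_{k=0}^{4} 5^k * 3^(4-k)
= 1441

1441


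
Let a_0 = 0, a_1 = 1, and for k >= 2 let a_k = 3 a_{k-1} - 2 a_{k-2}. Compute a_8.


Iterating the recurrence forward:
a_0 = 0
a_1 = 1
a_2 = 3*1 - 2*0 = 3
a_3 = 3*3 - 2*1 = 7
a_4 = 3*7 - 2*3 = 15
a_5 = 3*15 - 2*7 = 31
a_6 = 3*31 - 2*15 = 63
a_7 = 3*63 - 2*31 = 127
a_8 = 3*127 - 2*63 = 255
So a_8 = 255.

255


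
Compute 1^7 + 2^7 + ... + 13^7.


This power sum has a closed form given by Faulhaber's formula
sum_{k=1}^{m} k^p = (1 / (p + 1)) * sum_{j=0}^{p} C(p + 1, j) B_j m^(p + 1 - j),
but for small m direct computation is fastest:
1 + 128 + 2187 + 16384 + 78125 + 279936 + 823543 + 2097152 + 4782969 + 10000000 + 19487171 + 35831808 + 62748517 = 136147921.

136147921


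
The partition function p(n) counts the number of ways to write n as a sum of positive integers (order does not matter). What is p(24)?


Using the generating function prod_{k>=1} 1/(1-x^k), we compute p(24).
By dynamic programming over parts 1 through 24:
p(24) = 1575

1575


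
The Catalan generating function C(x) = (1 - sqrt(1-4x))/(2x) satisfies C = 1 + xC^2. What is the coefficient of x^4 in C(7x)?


Substituting x -> 7x scales the n-th coefficient by 7^n, so [x^4] C(7x) = 7^4 * C_4.
C_4 = C(2*4, 4)/(5) = 70/5 = 14.
So 7^4 * 14 = 2401 * 14 = 33614.

33614


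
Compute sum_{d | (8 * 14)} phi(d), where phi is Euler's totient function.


First, 8 * 14 = 112. One classical identity is sum_{d | n} phi(d) = n (each k in [1, n] has a unique gcd with n, and among the k's with gcd(k, n) = n/d there are phi(d) of them). So the sum equals 112. We also verify directly:
Divisors of 112: 1, 2, 4, 7, 8, 14, 16, 28, 56, 112.
phi values: 1, 1, 2, 6, 4, 6, 8, 12, 24, 48.
Sum = 112.

112


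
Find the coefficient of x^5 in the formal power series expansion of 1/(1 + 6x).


Write 1/(1 + c x) = 1/(1 - (-c) x) and apply the geometric-series identity
1/(1 - y) = sum_{k>=0} y^k to get 1/(1 + c x) = sum_{k>=0} (-c)^k x^k.
So the coefficient of x^k is (-c)^k = (-1)^k * c^k.
Here c = 6 and k = 5:
(-6)^5 = -1 * 7776 = -7776

-7776


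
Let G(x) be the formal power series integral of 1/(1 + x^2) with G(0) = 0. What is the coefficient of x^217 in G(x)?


1/(1 + x^2) = sum_{j>=0} (-1)^j x^(2j). Integrating termwise with G(0) = 0:
G(x) = sum_{j>=0} (-1)^j x^(2j+1) / (2j+1) = arctan(x).
Only odd powers are nonzero. For x^217 write 217 = 2*108 + 1, giving
(-1)^108 / 217 = 1/217 = 1/217.

1/217


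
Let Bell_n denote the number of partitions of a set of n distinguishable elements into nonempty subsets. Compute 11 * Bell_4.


Bell_4 can be computed from the Bell triangle or from Dobinski's identity Bell_n = (1/e) * sum_{k>=0} k^n / k!.
Computing Bell_4 = 15.
Then 11 * 15 = 165.

165


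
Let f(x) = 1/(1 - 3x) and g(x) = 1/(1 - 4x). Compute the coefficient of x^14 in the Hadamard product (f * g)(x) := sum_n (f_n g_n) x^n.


f has coefficients f_k = 3^k and g has coefficients g_k = 4^k, so the Hadamard product has coefficient (f*g)_k = 3^k * 4^k = 12^k.
For k = 14: 12^14 = 1283918464548864.

1283918464548864


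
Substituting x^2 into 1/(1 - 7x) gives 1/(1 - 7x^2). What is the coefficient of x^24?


The coefficient of x^(2m) in 1/(1 - 7x^2) is 7^m.
With n = 24 = 2*12, the coefficient is 7^12 = 13841287201.

13841287201


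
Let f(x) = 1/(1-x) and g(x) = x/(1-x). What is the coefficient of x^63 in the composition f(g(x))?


First simplify the composition: f(g(x)) = 1/(1 - x/(1-x)) = (1-x)/((1-x) - x) = (1-x)/(1-2x).
Now extract the coefficient. Write (1-x)/(1-2x) = 1/(1-2x) - x/(1-2x).
The coefficient of x^n in 1/(1-2x) is 2^n, and in x/(1-2x) is 2^(n-1) (for n >= 1).
So the coefficient of x^63 is 2^63 - 2^62 = 9223372036854775808 - 4611686018427387904 = 4611686018427387904.

4611686018427387904


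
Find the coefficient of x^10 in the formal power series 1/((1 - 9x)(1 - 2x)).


By partial fractions or Cauchy convolution:
The coefficient equals sum_{k=0}^{10} 9^k * 2^(10-k).
= 4483008223

4483008223


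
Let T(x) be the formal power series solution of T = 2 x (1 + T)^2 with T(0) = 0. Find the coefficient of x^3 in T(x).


Apply the Lagrange inversion formula: if T = 2 x * phi(T) with phi(t) = (1 + t)^2, then [x^n] T = 2^n * (1/n) [t^(n-1)] phi(t)^n = 2^n * (1/n) [t^(n-1)] (1 + t)^(2n) = 2^n * (1/n) C(2n, n-1).
Using the identity C(2n, n-1) = C(2n, n) * n / (n+1), the unscaled factor equals C(2n, n) / (n+1) = C_n, the n-th Catalan number.
For n = 3: C_3 = C(6, 3) / 4 = 20/4 = 5.
With the 2^3 = 8 factor, the coefficient is 8 * 5 = 40.

40
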